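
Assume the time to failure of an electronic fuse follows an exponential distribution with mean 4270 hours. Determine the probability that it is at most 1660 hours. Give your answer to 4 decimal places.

The rate is λ = 1/4270 = 0.000234192 per hour.
P(X ≤ 1660) = 1 − e^(−λ·1660) = 1 − e^(−0.38876) ≈ 0.3221.

0.3221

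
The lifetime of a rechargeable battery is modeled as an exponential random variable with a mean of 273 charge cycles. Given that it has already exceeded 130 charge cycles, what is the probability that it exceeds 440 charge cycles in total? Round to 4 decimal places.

0.3213

The rate is λ = 1/273 = 0.003663 per charge cycle.
P(X > s+t | X > s) = e^(−λ(s+t))/e^(−λs) = e^(−λt), independent of s = 130.
P(X > 310) = e^(−1.1355) ≈ 0.3213.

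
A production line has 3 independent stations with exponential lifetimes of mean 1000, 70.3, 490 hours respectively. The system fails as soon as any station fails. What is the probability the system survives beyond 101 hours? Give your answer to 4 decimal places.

0.1749

The first failure time is exponential with rate Σλ_i = 1/1000 + 1/70.3 + 1/490 = 0.0172656 per hour.
P(min > 101) = e^(−0.0172656·101) = e^(−1.7438) ≈ 0.1749.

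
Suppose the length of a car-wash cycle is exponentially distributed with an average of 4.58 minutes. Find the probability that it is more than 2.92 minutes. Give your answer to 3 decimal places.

The rate is λ = 1/4.58 = 0.218341 per minute.
P(X > 2.92) = e^(−λ·2.92) = e^(−0.63755) ≈ 0.529.

0.529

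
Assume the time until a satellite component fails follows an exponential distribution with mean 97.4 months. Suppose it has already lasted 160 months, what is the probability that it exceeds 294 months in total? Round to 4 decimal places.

0.2526

The rate is λ = 1/97.4 = 0.0102669 per month.
The exponential is memoryless, so the remaining time is again Exp(λ): the condition X > 160 is irrelevant.
P(X > 134) = e^(−1.3758) ≈ 0.2526.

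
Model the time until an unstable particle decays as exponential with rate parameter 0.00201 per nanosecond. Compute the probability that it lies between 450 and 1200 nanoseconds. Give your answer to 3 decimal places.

0.315

P(450 < X < 1200) = e^(−λ·450) − e^(−λ·1200) = 0.40474 − 0.08964 ≈ 0.315.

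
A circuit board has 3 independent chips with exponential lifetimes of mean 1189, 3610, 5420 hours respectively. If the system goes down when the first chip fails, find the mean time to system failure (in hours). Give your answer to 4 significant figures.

The first failure time is exponential with rate Σλ_i = 1/1189 + 1/3610 + 1/5420 = 0.00130255 per hour.
E[min] = 1/Σλ = 1/0.00130255 = 767.723 hours.

767.7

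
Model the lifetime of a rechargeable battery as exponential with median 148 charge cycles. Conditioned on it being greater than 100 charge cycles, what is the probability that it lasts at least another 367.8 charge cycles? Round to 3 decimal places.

0.179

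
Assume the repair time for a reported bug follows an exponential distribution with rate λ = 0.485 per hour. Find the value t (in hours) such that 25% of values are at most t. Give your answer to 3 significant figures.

Set 1 − e^(−λt) = 0.25, so t = −ln(0.75)/λ = 0.28768/0.485 ≈ 0.593159 hours.

0.593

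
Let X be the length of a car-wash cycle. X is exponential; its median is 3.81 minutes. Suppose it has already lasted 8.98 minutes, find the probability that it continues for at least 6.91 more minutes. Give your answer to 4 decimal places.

0.2845

For an exponential, median = ln(2)/λ, so λ = ln 2 / 3.81 = 0.181928 per minute.
P(X > s+t | X > s) = e^(−λ(s+t))/e^(−λs) = e^(−λt), independent of s = 8.98.
P(X > 6.91) = e^(−1.2571) ≈ 0.2845.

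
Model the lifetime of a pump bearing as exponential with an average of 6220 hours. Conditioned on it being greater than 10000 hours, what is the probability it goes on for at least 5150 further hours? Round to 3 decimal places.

0.437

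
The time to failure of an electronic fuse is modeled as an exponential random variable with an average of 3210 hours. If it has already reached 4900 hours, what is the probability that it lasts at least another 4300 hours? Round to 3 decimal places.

The rate is λ = 1/3210 = 0.000311526 per hour.
P(X > s+t | X > s) = e^(−λ(s+t))/e^(−λs) = e^(−λt), independent of s = 4900.
P(X > 4300) = e^(−1.3396) ≈ 0.262.

0.262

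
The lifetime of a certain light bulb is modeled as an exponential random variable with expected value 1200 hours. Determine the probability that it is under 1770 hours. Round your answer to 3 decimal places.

The rate is λ = 1/1200 = 0.000833333 per hour.
P(X ≤ 1770) = 1 − e^(−λ·1770) = 1 − e^(−1.475) ≈ 0.771.

0.771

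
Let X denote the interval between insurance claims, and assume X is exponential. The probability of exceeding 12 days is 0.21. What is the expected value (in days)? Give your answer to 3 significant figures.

7.69

e^(−λ·12) = 0.21 ⇒ λ = −ln(0.21)/12 = 0.130054.
Mean = 1/λ = 7.68911 days.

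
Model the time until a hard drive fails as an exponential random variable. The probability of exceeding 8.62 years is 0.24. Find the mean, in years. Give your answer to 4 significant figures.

6.040

e^(−λ·8.62) = 0.24 ⇒ λ = −ln(0.24)/8.62 = 0.165559.
Mean = 1/λ = 6.04015 years.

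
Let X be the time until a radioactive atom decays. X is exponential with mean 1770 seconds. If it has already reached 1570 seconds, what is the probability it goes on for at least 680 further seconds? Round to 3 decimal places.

The rate is λ = 1/1770 = 0.000564972 per second.
By the memoryless property, P(X > 1570+680 | X > 1570) = P(X > 680).
P(X > 680) = e^(−0.38418) ≈ 0.681.

0.681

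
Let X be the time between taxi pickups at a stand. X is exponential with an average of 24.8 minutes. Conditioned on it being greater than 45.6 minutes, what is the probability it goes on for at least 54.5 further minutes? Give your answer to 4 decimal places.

The rate is λ = 1/24.8 = 0.0403226 per minute.
By the memoryless property, P(X > 45.6+54.5 | X > 45.6) = P(X > 54.5).
P(X > 54.5) = e^(−2.1976) ≈ 0.1111.

0.1111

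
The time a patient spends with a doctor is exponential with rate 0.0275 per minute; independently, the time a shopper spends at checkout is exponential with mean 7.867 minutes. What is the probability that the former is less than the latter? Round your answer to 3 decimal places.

0.178

λ_1 = 0.0275, λ_2 = 1/7.867 = 0.127113.
For independent exponentials, P(the former < the latter) = λ_1/(λ_1+λ_2) = 0.0275/0.154613 ≈ 0.178.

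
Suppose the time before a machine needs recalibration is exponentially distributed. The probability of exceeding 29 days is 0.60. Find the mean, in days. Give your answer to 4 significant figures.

56.77

e^(−λ·29) = 0.60 ⇒ λ = −ln(0.60)/29 = 0.0176147.
Mean = 1/λ = 56.7708 days.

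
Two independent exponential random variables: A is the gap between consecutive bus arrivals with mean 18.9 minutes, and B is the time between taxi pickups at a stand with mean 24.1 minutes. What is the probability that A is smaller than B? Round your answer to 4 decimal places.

λ_1 = 1/18.9 = 0.0529101, λ_2 = 1/24.1 = 0.0414938.
For independent exponentials, P(A < B) = λ_1/(λ_1+λ_2) = 0.0529101/0.0944038 ≈ 0.5605.

0.5605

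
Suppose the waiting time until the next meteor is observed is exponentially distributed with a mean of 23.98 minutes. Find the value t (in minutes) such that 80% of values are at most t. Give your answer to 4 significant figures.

The rate is λ = 1/23.98 = 0.0417014 per minute.
Set 1 − e^(−λt) = 0.8, so t = −ln(0.2)/λ = 1.6094/0.0417014 ≈ 38.5943 minutes.

38.59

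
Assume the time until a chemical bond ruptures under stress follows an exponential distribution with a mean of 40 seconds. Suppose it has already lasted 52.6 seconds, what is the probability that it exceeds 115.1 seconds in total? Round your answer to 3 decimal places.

The rate is λ = 1/40 = 0.025 per second.
By the memoryless property, P(X > 52.6+62.5 | X > 52.6) = P(X > 62.5).
P(X > 62.5) = e^(−1.5625) ≈ 0.210.

0.210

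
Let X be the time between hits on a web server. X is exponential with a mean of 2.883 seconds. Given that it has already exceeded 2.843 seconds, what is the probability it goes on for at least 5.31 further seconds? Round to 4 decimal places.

The rate is λ = 1/2.883 = 0.346861 per second.
By the memoryless property, P(X > 2.843+5.31 | X > 2.843) = P(X > 5.31).
P(X > 5.31) = e^(−1.8418) ≈ 0.1585.

0.1585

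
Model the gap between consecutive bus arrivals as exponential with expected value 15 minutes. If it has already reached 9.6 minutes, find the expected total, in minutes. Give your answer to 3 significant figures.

The rate is λ = 1/15 = 0.0666667 per minute.
By memorylessness, E[X | X > 9.6] = 9.6 + 1/λ = 9.6 + 15 = 24.6 minutes.

24.6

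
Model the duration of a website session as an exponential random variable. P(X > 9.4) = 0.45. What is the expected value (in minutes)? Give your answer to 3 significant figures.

e^(−λ·9.4) = 0.45 ⇒ λ = −ln(0.45)/9.4 = 0.0849476.
Mean = 1/λ = 11.772 minutes.

11.8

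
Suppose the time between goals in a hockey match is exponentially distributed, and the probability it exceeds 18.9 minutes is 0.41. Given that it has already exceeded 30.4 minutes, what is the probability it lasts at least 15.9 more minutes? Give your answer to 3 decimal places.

From e^(−λ·18.9) = 0.41, λ = −ln(0.41)/18.9 = 0.0471745.
Memoryless: P(X > 30.4+15.9 | X > 30.4) = P(X > 15.9) = e^(−0.0471745·15.9) ≈ 0.472.

0.472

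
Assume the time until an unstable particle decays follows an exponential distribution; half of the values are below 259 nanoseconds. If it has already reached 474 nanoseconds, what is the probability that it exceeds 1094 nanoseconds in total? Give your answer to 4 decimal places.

For an exponential, median = ln(2)/λ, so λ = ln 2 / 259 = 0.00267624 per nanosecond.
The exponential is memoryless, so the remaining time is again Exp(λ): the condition X > 474 is irrelevant.
P(X > 620) = e^(−1.6593) ≈ 0.1903.

0.1903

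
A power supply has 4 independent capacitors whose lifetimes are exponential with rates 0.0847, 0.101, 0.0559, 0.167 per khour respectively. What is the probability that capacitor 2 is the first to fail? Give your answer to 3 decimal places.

The time to first failure is exponential with rate Σλ = 0.0847 + 0.101 + 0.0559 + 0.167 = 0.4086.
P(capacitor 2 first) = λ_2/Σλ = 0.101/0.4086 ≈ 0.247.

0.247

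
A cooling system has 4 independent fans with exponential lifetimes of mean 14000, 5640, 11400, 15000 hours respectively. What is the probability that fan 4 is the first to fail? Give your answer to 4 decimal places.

0.1654

Rates: λ_i = 1/mean_i → 0.0000714286, 0.000177305, 0.0000877193, 0.0000666667; Σλ = 0.00040312.
P(fan 4 first) = λ_4/Σλ = 0.0000666667/0.00040312 ≈ 0.1654.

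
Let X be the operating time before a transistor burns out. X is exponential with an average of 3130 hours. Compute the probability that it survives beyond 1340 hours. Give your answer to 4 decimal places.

0.6517

The rate is λ = 1/3130 = 0.000319489 per hour.
P(X > 1340) = e^(−λ·1340) = e^(−0.42812) ≈ 0.6517.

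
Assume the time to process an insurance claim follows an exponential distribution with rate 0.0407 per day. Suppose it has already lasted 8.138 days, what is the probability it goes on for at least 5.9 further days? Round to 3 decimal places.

By the memoryless property, P(X > 8.138+5.9 | X > 8.138) = P(X > 5.9).
P(X > 5.9) = e^(−0.24013) ≈ 0.787.

0.787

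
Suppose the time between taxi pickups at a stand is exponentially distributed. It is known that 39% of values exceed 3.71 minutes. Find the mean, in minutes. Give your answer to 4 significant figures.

3.940

e^(−λ·3.71) = 0.39 ⇒ λ = −ln(0.39)/3.71 = 0.253803.
Mean = 1/λ = 3.94007 minutes.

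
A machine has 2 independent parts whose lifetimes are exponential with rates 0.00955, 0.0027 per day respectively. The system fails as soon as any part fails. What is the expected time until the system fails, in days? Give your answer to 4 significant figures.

The time to first failure is exponential with rate Σλ = 0.00955 + 0.0027 = 0.01225.
E[min] = 1/Σλ = 1/0.01225 = 81.6327 days.

81.63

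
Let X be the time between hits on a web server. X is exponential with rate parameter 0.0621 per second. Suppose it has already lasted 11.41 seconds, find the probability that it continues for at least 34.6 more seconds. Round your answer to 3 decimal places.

The exponential is memoryless, so the remaining time is again Exp(λ): the condition X > 11.41 is irrelevant.
P(X > 34.6) = e^(−2.1487) ≈ 0.117.

0.117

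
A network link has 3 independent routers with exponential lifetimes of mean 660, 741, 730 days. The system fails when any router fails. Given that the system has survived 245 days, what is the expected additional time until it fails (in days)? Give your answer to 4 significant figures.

236.2

First-failure rate Σλ = 1/660 + 1/741 + 1/730 = 0.00423454.
By memorylessness the expected residual is 1/Σλ = 236.153 days, regardless of the 245 already elapsed.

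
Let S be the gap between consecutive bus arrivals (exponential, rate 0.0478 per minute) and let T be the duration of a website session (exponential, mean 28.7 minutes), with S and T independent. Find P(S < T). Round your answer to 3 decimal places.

0.578

λ_1 = 0.0478, λ_2 = 1/28.7 = 0.0348432.
For independent exponentials, P(S < T) = λ_1/(λ_1+λ_2) = 0.0478/0.0826432 ≈ 0.578.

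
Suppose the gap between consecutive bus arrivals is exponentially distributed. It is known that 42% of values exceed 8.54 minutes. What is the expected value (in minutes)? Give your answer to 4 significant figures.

e^(−λ·8.54) = 0.42 ⇒ λ = −ln(0.42)/8.54 = 0.101581.
Mean = 1/λ = 9.84437 minutes.

9.844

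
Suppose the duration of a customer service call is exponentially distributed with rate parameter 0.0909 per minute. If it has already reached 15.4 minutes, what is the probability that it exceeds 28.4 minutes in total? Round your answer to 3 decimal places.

0.307

By the memoryless property, P(X > 15.4+13 | X > 15.4) = P(X > 13).
P(X > 13) = e^(−1.1817) ≈ 0.307.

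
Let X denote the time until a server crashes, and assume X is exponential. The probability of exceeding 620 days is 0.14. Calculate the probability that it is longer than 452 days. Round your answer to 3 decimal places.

e^(−λ·620) = 0.14 ⇒ λ = −ln(0.14)/620 = 0.00317115.
P(X > 452) = e^(−0.00317115·452) = e^(−1.4334) ≈ 0.239.

0.239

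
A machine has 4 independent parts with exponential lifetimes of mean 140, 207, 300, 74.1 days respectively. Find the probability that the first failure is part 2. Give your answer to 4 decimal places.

Rates: λ_i = 1/mean_i → 0.00714286, 0.00483092, 0.00333333, 0.0134953; Σλ = 0.0288024.
P(part 2 first) = λ_2/Σλ = 0.00483092/0.0288024 ≈ 0.1677.

0.1677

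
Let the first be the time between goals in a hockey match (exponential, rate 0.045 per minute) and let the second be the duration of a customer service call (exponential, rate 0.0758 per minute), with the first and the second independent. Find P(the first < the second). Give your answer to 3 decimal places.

λ_1 = 0.045, λ_2 = 0.0758.
For independent exponentials, P(the first < the second) = λ_1/(λ_1+λ_2) = 0.045/0.1208 ≈ 0.373.

0.373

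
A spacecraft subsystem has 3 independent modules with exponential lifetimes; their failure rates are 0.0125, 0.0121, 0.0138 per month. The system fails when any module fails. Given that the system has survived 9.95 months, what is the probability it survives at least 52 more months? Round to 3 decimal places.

0.136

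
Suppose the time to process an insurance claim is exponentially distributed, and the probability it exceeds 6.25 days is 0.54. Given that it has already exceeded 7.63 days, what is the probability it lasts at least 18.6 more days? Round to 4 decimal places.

0.1598

From e^(−λ·6.25) = 0.54, λ = −ln(0.54)/6.25 = 0.0985898.
Memoryless: P(X > 7.63+18.6 | X > 7.63) = P(X > 18.6) = e^(−0.0985898·18.6) ≈ 0.1598.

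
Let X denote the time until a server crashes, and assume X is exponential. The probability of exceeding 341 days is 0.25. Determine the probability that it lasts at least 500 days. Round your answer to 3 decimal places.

e^(−λ·341) = 0.25 ⇒ λ = −ln(0.25)/341 = 0.00406538.
P(X > 500) = e^(−0.00406538·500) = e^(−2.0327) ≈ 0.131.

0.131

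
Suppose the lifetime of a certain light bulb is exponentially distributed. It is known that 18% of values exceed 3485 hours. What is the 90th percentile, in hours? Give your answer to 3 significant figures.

4680

e^(−λ·3485) = 0.18 ⇒ λ = −ln(0.18)/3485 = 0.000492051.
90th percentile: 1 − e^(−λt) = 0.9, t = −ln(0.1)/λ = 4679.56 hours.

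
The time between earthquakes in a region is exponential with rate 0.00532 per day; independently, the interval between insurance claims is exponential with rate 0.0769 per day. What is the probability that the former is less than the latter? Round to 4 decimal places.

λ_1 = 0.00532, λ_2 = 0.0769.
For independent exponentials, P(the former < the latter) = λ_1/(λ_1+λ_2) = 0.00532/0.08222 ≈ 0.0647.

0.0647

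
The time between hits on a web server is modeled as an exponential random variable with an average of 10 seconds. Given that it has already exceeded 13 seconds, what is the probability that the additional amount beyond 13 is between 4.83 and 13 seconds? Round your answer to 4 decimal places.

0.3444

The rate is λ = 1/10 = 0.1 per second.
Memoryless: the residual past 13 is again Exp(λ).
P(4.83 < residual < 13) = e^(−λ·4.83) − e^(−λ·13) = 0.61693 − 0.27253 ≈ 0.3444.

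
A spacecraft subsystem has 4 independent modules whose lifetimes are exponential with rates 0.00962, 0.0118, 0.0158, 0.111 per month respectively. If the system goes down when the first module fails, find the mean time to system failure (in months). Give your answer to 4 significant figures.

6.747

The time to first failure is exponential with rate Σλ = 0.00962 + 0.0118 + 0.0158 + 0.111 = 0.14822.
E[min] = 1/Σλ = 1/0.14822 = 6.74673 months.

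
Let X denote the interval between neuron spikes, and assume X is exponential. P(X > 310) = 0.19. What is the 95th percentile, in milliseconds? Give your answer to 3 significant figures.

e^(−λ·310) = 0.19 ⇒ λ = −ln(0.19)/310 = 0.0053572.
95th percentile: 1 − e^(−λt) = 0.95, t = −ln(0.05)/λ = 559.198 milliseconds.

559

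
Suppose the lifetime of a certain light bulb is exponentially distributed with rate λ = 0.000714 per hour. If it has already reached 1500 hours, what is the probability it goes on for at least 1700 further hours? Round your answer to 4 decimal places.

0.2971

P(X > s+t | X > s) = e^(−λ(s+t))/e^(−λs) = e^(−λt), independent of s = 1500.
P(X > 1700) = e^(−1.2138) ≈ 0.2971.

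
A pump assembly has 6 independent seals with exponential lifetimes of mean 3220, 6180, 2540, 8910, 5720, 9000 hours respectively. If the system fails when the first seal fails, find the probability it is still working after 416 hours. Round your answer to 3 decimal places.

The first failure time is exponential with rate Σλ_i = 1/3220 + 1/6180 + 1/2540 + 1/8910 + 1/5720 + 1/9000 = 0.00126424 per hour.
P(min > 416) = e^(−0.00126424·416) = e^(−0.52592) ≈ 0.591.

0.591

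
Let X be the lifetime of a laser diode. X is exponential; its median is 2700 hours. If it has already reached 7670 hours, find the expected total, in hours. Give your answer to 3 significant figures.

11600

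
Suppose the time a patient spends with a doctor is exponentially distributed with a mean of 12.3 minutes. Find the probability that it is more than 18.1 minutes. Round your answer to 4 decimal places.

0.2296

The rate is λ = 1/12.3 = 0.0813008 per minute.
P(X > 18.1) = e^(−λ·18.1) = e^(−1.4715) ≈ 0.2296.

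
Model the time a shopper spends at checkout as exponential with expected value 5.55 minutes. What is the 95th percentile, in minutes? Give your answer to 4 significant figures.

16.63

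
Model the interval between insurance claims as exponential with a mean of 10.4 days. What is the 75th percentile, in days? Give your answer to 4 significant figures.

The rate is λ = 1/10.4 = 0.0961538 per day.
Set 1 − e^(−λt) = 0.75, so t = −ln(0.25)/λ = 1.3863/0.0961538 ≈ 14.4175 days.

14.42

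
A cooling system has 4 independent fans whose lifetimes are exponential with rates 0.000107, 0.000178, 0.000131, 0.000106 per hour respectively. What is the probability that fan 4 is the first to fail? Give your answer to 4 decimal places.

0.2031

The time to first failure is exponential with rate Σλ = 0.000107 + 0.000178 + 0.000131 + 0.000106 = 0.000522.
P(fan 4 first) = λ_4/Σλ = 0.000106/0.000522 ≈ 0.2031.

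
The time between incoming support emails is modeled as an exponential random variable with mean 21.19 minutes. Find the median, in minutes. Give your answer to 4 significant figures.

The rate is λ = 1/21.19 = 0.0471921 per minute.
Set 1 − e^(−λt) = 0.5, so t = −ln(0.5)/λ = 0.69315/0.0471921 ≈ 14.6878 minutes.

14.69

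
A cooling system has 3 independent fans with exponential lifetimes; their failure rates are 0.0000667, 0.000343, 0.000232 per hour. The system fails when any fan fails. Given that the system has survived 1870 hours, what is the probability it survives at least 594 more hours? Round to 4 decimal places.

0.6831

Time to first failure ~ Exp(Σλ) with Σλ = 0.0006417.
By memorylessness, P(T > 1870+594 | T > 1870) = P(T > 594) = e^(−0.0006417·594) ≈ 0.6831.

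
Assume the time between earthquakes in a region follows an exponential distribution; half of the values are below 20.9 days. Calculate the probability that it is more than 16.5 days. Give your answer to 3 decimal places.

For an exponential, median = ln(2)/λ, so λ = ln 2 / 20.9 = 0.0331649 per day.
P(X > 16.5) = e^(−λ·16.5) = e^(−0.54722) ≈ 0.579.

0.579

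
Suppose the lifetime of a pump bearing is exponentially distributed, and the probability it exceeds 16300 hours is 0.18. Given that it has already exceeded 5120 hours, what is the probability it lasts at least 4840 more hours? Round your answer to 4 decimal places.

0.6010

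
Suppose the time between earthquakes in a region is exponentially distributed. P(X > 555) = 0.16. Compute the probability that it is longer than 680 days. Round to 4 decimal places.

0.1059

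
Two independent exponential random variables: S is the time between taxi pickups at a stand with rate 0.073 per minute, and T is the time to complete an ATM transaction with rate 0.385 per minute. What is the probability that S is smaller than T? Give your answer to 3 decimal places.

0.159

λ_1 = 0.073, λ_2 = 0.385.
For independent exponentials, P(S < T) = λ_1/(λ_1+λ_2) = 0.073/0.458 ≈ 0.159.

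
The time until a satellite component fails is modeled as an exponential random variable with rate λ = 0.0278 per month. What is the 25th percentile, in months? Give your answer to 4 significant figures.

Set 1 − e^(−λt) = 0.25, so t = −ln(0.75)/λ = 0.28768/0.0278 ≈ 10.3483 months.

10.35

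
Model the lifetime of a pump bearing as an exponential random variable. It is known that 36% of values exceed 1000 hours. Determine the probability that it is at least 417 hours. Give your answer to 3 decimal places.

0.653

e^(−λ·1000) = 0.36 ⇒ λ = −ln(0.36)/1000 = 0.00102165.
P(X > 417) = e^(−0.00102165·417) = e^(−0.42603) ≈ 0.653.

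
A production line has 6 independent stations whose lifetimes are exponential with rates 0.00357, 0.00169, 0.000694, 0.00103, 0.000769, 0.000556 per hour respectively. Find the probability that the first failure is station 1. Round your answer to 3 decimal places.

0.430

The time to first failure is exponential with rate Σλ = 0.00357 + 0.00169 + 0.000694 + 0.00103 + 0.000769 + 0.000556 = 0.008309.
P(station 1 first) = λ_1/Σλ = 0.00357/0.008309 ≈ 0.430.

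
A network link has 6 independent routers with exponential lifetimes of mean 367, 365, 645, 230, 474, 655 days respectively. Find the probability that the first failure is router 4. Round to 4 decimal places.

Rates: λ_i = 1/mean_i → 0.0027248, 0.00273973, 0.00155039, 0.00434783, 0.0021097, 0.00152672; Σλ = 0.0149992.
P(router 4 first) = λ_4/Σλ = 0.00434783/0.0149992 ≈ 0.2899.

0.2899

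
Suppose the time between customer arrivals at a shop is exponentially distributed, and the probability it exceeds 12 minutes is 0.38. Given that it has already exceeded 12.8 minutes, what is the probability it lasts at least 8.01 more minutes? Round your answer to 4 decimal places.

0.5242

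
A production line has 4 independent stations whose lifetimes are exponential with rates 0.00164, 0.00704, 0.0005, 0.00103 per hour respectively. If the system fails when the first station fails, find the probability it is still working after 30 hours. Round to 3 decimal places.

0.736

The time to first failure is exponential with rate Σλ = 0.00164 + 0.00704 + 0.0005 + 0.00103 = 0.01021.
P(min > 30) = e^(−0.01021·30) = e^(−0.3063) ≈ 0.736.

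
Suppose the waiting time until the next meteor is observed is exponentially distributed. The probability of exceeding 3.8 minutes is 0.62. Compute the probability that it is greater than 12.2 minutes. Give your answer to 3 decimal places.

0.216

e^(−λ·3.8) = 0.62 ⇒ λ = −ln(0.62)/3.8 = 0.125799.
P(X > 12.2) = e^(−0.125799·12.2) = e^(−1.5347) ≈ 0.216.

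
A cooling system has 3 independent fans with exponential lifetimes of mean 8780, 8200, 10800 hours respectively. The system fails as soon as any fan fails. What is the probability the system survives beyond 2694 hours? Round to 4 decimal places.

0.4128

The first failure time is exponential with rate Σλ_i = 1/8780 + 1/8200 + 1/10800 = 0.000328439 per hour.
P(min > 2694) = e^(−0.000328439·2694) = e^(−0.88481) ≈ 0.4128.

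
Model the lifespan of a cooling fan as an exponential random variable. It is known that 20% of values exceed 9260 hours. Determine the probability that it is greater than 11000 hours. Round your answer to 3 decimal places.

e^(−λ·9260) = 0.20 ⇒ λ = −ln(0.20)/9260 = 0.000173805.
P(X > 11000) = e^(−0.000173805·11000) = e^(−1.9119) ≈ 0.148.

0.148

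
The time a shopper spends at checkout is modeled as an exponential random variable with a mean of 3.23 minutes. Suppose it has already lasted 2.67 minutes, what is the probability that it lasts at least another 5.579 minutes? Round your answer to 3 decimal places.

0.178

The rate is λ = 1/3.23 = 0.309598 per minute.
P(X > s+t | X > s) = e^(−λ(s+t))/e^(−λs) = e^(−λt), independent of s = 2.67.
P(X > 5.579) = e^(−1.7272) ≈ 0.178.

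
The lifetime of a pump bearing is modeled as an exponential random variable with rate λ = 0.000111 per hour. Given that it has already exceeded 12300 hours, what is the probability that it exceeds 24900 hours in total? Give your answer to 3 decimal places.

The exponential is memoryless, so the remaining time is again Exp(λ): the condition X > 12300 is irrelevant.
P(X > 12600) = e^(−1.3986) ≈ 0.247.

0.247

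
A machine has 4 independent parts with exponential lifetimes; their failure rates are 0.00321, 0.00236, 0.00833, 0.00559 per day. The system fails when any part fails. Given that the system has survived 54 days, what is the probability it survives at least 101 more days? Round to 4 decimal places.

0.1397

Time to first failure ~ Exp(Σλ) with Σλ = 0.01949.
By memorylessness, P(T > 54+101 | T > 54) = P(T > 101) = e^(−0.01949·101) ≈ 0.1397.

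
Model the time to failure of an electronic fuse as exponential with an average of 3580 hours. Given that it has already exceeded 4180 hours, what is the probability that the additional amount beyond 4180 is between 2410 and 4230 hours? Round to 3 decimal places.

The rate is λ = 1/3580 = 0.00027933 per hour.
Memoryless: the residual past 4180 is again Exp(λ).
P(2410 < residual < 4230) = e^(−λ·2410) − e^(−λ·4230) = 0.51008 − 0.30680 ≈ 0.203.

0.203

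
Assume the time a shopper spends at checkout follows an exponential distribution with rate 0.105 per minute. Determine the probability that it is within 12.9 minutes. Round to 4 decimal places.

0.7419

P(X ≤ 12.9) = 1 − e^(−λ·12.9) = 1 − e^(−1.3545) ≈ 0.7419.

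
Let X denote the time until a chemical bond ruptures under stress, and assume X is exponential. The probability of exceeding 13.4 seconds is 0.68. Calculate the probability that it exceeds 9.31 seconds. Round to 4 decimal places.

e^(−λ·13.4) = 0.68 ⇒ λ = −ln(0.68)/13.4 = 0.0287808.
P(X > 9.31) = e^(−0.0287808·9.31) = e^(−0.26795) ≈ 0.7649.

0.7649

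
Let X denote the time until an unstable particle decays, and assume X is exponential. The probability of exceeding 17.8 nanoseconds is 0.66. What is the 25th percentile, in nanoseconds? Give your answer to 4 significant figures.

12.32

e^(−λ·17.8) = 0.66 ⇒ λ = −ln(0.66)/17.8 = 0.0233436.
25th percentile: 1 − e^(−λt) = 0.25, t = −ln(0.75)/λ = 12.3238 nanoseconds.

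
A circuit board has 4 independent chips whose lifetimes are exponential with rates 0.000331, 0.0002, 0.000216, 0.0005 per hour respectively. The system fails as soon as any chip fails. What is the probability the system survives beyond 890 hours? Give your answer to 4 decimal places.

The time to first failure is exponential with rate Σλ = 0.000331 + 0.0002 + 0.000216 + 0.0005 = 0.001247.
P(min > 890) = e^(−0.001247·890) = e^(−1.1098) ≈ 0.3296.

0.3296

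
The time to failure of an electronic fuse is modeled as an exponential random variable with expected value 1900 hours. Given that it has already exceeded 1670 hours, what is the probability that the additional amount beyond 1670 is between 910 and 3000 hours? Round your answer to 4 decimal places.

0.4132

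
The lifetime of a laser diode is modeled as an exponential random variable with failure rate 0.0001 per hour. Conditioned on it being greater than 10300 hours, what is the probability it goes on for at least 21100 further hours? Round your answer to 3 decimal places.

P(X > s+t | X > s) = e^(−λ(s+t))/e^(−λs) = e^(−λt), independent of s = 10300.
P(X > 21100) = e^(−2.11) ≈ 0.121.

0.121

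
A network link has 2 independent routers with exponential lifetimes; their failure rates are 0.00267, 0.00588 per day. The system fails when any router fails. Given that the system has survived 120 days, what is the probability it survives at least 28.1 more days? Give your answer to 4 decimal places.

Time to first failure ~ Exp(Σλ) with Σλ = 0.00855.
By memorylessness, P(T > 120+28.1 | T > 120) = P(T > 28.1) = e^(−0.00855·28.1) ≈ 0.7864.

0.7864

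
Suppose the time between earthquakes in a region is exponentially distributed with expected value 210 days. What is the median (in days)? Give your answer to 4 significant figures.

145.6

The rate is λ = 1/210 = 0.0047619 per day.
Set 1 − e^(−λt) = 0.5, so t = −ln(0.5)/λ = 0.69315/0.0047619 ≈ 145.561 days.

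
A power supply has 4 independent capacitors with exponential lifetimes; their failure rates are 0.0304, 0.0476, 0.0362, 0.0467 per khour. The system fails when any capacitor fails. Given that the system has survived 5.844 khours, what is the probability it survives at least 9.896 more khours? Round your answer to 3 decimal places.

0.203

Time to first failure ~ Exp(Σλ) with Σλ = 0.1609.
By memorylessness, P(T > 5.844+9.896 | T > 5.844) = P(T > 9.896) = e^(−0.1609·9.896) ≈ 0.203.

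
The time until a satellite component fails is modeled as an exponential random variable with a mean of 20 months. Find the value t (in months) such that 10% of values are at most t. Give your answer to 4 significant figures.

2.107

The rate is λ = 1/20 = 0.05 per month.
Set 1 − e^(−λt) = 0.1, so t = −ln(0.9)/λ = 0.10536/0.05 ≈ 2.10721 months.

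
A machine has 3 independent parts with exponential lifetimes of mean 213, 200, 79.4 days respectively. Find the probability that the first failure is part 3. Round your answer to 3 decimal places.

Rates: λ_i = 1/mean_i → 0.00469484, 0.005, 0.0125945; Σλ = 0.0222893.
P(part 3 first) = λ_3/Σλ = 0.0125945/0.0222893 ≈ 0.565.

0.565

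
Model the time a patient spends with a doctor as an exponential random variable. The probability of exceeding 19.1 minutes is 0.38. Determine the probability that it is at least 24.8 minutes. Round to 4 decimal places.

0.2847

e^(−λ·19.1) = 0.38 ⇒ λ = −ln(0.38)/19.1 = 0.0506588.
P(X > 24.8) = e^(−0.0506588·24.8) = e^(−1.2563) ≈ 0.2847.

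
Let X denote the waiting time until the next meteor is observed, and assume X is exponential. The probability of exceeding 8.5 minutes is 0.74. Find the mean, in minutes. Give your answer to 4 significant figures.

e^(−λ·8.5) = 0.74 ⇒ λ = −ln(0.74)/8.5 = 0.0354241.
Mean = 1/λ = 28.2293 minutes.

28.23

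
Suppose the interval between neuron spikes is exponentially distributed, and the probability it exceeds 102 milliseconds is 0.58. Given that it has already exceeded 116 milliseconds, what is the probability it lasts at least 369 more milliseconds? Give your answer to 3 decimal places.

0.139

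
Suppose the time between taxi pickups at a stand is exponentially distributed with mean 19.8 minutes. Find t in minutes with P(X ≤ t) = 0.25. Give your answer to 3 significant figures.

5.70

The rate is λ = 1/19.8 = 0.0505051 per minute.
Set 1 − e^(−λt) = 0.25, so t = −ln(0.75)/λ = 0.28768/0.0505051 ≈ 5.69611 minutes.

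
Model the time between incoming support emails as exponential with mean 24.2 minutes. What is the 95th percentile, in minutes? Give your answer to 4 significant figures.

72.50

The rate is λ = 1/24.2 = 0.0413223 per minute.
Set 1 − e^(−λt) = 0.95, so t = −ln(0.05)/λ = 2.9957/0.0413223 ≈ 72.4967 minutes.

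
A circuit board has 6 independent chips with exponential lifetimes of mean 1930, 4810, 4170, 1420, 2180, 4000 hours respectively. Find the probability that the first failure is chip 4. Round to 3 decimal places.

0.296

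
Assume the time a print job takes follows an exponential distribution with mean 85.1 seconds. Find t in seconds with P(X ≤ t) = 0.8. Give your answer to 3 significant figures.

137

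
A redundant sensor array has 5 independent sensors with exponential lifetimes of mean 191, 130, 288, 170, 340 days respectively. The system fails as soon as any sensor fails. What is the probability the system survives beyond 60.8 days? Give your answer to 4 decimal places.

0.2158

The first failure time is exponential with rate Σλ_i = 1/191 + 1/130 + 1/288 + 1/170 + 1/340 = 0.0252237 per day.
P(min > 60.8) = e^(−0.0252237·60.8) = e^(−1.5336) ≈ 0.2158.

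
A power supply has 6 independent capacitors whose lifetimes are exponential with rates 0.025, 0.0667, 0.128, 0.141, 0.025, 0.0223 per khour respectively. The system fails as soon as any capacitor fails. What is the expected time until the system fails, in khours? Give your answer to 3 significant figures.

The time to first failure is exponential with rate Σλ = 0.025 + 0.0667 + 0.128 + 0.141 + 0.025 + 0.0223 = 0.408.
E[min] = 1/Σλ = 1/0.408 = 2.45098 khours.

2.45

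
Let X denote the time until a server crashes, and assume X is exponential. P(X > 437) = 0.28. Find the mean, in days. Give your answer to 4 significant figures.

e^(−λ·437) = 0.28 ⇒ λ = −ln(0.28)/437 = 0.00291296.
Mean = 1/λ = 343.293 days.

343.3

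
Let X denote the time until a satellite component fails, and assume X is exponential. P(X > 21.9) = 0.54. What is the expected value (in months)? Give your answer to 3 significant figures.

e^(−λ·21.9) = 0.54 ⇒ λ = −ln(0.54)/21.9 = 0.0281364.
Mean = 1/λ = 35.5412 months.

35.5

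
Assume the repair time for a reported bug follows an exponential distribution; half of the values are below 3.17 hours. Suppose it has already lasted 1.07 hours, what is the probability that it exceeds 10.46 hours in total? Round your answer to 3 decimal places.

0.128

For an exponential, median = ln(2)/λ, so λ = ln 2 / 3.17 = 0.218658 per hour.
By the memoryless property, P(X > 1.07+9.39 | X > 1.07) = P(X > 9.39).
P(X > 9.39) = e^(−2.0532) ≈ 0.128.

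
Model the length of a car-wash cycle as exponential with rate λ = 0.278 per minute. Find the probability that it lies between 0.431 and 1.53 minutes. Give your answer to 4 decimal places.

P(0.431 < X < 1.53) = e^(−λ·0.431) − e^(−λ·1.53) = 0.88708 − 0.65355 ≈ 0.2335.

0.2335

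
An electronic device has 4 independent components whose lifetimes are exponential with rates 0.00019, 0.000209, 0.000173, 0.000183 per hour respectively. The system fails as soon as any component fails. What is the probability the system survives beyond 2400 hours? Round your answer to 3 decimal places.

The time to first failure is exponential with rate Σλ = 0.00019 + 0.000209 + 0.000173 + 0.000183 = 0.000755.
P(min > 2400) = e^(−0.000755·2400) = e^(−1.812) ≈ 0.163.

0.163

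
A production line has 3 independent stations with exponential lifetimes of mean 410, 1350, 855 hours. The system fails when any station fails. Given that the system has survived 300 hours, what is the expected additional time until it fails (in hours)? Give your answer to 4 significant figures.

First-failure rate Σλ = 1/410 + 1/1350 + 1/855 = 0.00434936.
By memorylessness the expected residual is 1/Σλ = 229.919 hours, regardless of the 300 already elapsed.

229.9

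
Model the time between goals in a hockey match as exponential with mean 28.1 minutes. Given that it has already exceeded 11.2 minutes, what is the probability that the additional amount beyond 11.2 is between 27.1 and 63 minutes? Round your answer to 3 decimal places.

The rate is λ = 1/28.1 = 0.0355872 per minute.
Memoryless: the residual past 11.2 is again Exp(λ).
P(27.1 < residual < 63) = e^(−λ·27.1) − e^(−λ·63) = 0.38121 − 0.10625 ≈ 0.275.

0.275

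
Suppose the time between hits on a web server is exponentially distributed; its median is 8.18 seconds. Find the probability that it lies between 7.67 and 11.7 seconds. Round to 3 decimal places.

For an exponential, median = ln(2)/λ, so λ = ln 2 / 8.18 = 0.0847368 per second.
P(7.67 < X < 11.7) = e^(−λ·7.67) − e^(−λ·11.7) = 0.52208 − 0.37105 ≈ 0.151.

0.151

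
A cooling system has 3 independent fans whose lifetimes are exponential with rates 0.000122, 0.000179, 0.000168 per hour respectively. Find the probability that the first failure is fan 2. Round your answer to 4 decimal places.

0.3817

The time to first failure is exponential with rate Σλ = 0.000122 + 0.000179 + 0.000168 = 0.000469.
P(fan 2 first) = λ_2/Σλ = 0.000179/0.000469 ≈ 0.3817.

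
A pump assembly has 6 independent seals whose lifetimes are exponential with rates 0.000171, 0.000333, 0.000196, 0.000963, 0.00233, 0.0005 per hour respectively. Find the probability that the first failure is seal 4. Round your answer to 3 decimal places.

0.214

The time to first failure is exponential with rate Σλ = 0.000171 + 0.000333 + 0.000196 + 0.000963 + 0.00233 + 0.0005 = 0.004493.
P(seal 4 first) = λ_4/Σλ = 0.000963/0.004493 ≈ 0.214.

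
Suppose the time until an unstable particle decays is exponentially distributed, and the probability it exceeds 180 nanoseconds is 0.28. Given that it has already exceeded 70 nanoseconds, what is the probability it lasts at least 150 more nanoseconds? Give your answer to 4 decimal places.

From e^(−λ·180) = 0.28, λ = −ln(0.28)/180 = 0.00707203.
Memoryless: P(X > 70+150 | X > 70) = P(X > 150) = e^(−0.00707203·150) ≈ 0.3462.

0.3462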